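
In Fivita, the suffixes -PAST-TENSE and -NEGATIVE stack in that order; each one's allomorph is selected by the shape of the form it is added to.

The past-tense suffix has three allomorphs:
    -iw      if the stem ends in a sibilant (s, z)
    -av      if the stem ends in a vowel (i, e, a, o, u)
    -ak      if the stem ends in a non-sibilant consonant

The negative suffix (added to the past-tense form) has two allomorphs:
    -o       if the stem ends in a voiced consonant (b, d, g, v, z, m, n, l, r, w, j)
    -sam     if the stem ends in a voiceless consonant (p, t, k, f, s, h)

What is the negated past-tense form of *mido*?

midoavo

*mido* — final sound /o/ (a vowel) → -av → *midoav*.
The final consonant of the past-tense form *midoav* is /v/, which is voiced, so the negative suffix is -o, giving *midoavo*.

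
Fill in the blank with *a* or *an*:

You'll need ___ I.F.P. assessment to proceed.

an

The indefinite article is chosen by the initial *sound* of the following word, not its spelling.
The initialism *I.F.P.* is read letter by letter; the first letter, I, is pronounced /aɪ/, which begins with a vowel sound.
So the article is *an*: You'll need an I.F.P. assessment to proceed.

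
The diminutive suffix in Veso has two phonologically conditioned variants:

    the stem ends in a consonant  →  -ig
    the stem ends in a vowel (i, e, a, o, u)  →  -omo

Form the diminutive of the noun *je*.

*je* — final sound /e/ (a vowel) → -omo → *jeomo*.

jeomo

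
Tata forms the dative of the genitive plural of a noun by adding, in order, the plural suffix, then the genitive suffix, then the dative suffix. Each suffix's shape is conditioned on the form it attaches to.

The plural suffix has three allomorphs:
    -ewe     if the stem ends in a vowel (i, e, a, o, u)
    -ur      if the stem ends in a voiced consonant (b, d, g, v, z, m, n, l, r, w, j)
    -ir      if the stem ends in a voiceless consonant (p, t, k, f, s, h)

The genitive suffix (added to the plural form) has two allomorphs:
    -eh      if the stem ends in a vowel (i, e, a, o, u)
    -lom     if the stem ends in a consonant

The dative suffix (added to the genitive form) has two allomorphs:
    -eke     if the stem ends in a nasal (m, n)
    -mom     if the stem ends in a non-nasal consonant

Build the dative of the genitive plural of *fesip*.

Since the final sound of *fesip* is /p/ (a voiceless consonant), it takes -ir, giving *fesipir*.
Since the final sound of the plural form *fesipir* is /r/ (a consonant), it takes -lom, giving *fesipirlom*.
The final consonant of the genitive form *fesipirlom* is /m/, which is a nasal, so the dative suffix is -eke, giving *fesipirlomeke*.

fesipirlomeke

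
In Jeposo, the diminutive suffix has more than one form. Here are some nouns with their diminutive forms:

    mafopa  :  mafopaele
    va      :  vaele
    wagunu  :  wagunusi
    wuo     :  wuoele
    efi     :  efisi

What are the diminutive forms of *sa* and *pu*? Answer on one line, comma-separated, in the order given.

saele, pusi

The pattern is height harmony: -si when the last vowel of the stem is a high vowel (*wagunu*, *efi*); -ele when the last vowel of the stem is a non-high vowel (*mafopa*, *va*, *wuo*).
*sa* — last vowel /a/ (a non-high vowel) → -ele → *saele*.
The last vowel of *pu* is /u/, which is a high vowel, so the suffix is -si, giving *pusi*.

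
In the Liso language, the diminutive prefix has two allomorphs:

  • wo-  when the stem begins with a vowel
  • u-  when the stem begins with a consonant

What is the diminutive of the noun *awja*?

The first sound of *awja* is /a/, which is a vowel, so the prefix is wo-, giving *woawja*.

woawja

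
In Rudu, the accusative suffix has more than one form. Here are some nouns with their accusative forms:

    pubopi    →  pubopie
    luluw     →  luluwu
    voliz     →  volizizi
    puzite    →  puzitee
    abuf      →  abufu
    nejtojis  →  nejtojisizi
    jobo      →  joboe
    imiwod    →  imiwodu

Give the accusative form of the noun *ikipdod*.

Looking at the final sound of each stem: -izi when the stem ends in a sibilant (*voliz*, *nejtojis*); -u when the stem ends in a non-sibilant consonant (*luluw*, *abuf*, *imiwod*); -e when the stem ends in a vowel (*pubopi*, *puzite*, *jobo*).
*ikipdod*: final sound = /d/, a non-sibilant consonant → -u → *ikipdodu*.

ikipdodu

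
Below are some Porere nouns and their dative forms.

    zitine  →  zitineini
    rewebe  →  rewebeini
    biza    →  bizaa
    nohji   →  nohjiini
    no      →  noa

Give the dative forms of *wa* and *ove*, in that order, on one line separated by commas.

Looking at the last vowel of each stem: -ini when the last vowel of the stem is a front vowel (*zitine*, *rewebe*, *nohji*); -a when the last vowel of the stem is a back vowel (*biza*, *no*).
*wa* — last vowel /a/ (a back vowel) → -a → *waa*.
*ove* — last vowel /e/ (a front vowel) → -ini → *oveini*.

waa, oveini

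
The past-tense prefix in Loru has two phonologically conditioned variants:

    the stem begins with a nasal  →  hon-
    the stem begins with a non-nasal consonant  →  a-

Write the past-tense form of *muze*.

The first consonant of *muze* is /m/, which is a nasal, so the prefix is hon-, giving *honmuze*.

honmuze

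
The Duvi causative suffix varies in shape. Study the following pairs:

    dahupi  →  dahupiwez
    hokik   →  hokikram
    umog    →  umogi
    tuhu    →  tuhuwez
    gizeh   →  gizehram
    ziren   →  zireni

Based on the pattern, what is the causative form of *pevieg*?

The alternation tracks the final sound of the stem — -ram when the stem ends in a voiceless consonant (*hokik*, *gizeh*); -i when the stem ends in a voiced consonant (*umog*, *ziren*); -wez when the stem ends in a vowel (*dahupi*, *tuhu*).
*pevieg* — final sound /g/ (a voiced consonant) → -i → *peviegi*.

peviegi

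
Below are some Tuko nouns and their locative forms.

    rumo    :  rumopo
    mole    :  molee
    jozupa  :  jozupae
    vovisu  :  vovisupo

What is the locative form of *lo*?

Looking at the last vowel of each stem: -po when the last vowel of the stem is a rounded vowel (*rumo*, *vovisu*); -e when the last vowel of the stem is an unrounded vowel (*mole*, *jozupa*).
*lo* — last vowel /o/ (a rounded vowel) → -po → *lopo*.

lopo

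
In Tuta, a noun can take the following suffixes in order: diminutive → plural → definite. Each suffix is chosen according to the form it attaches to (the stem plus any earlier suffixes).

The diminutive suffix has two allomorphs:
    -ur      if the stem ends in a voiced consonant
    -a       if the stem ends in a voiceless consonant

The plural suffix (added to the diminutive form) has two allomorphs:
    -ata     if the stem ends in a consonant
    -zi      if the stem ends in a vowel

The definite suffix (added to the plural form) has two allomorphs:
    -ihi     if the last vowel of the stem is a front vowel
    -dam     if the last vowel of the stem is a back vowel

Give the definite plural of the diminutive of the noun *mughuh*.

mughuhaziihi

The final consonant of *mughuh* is /h/, which is voiceless, so the diminutive suffix is -a, giving *mughuha*.
The diminutive form *mughuha* — final sound /a/ (a vowel) → -zi → *mughuhazi*.
The plural form *mughuhazi* — last vowel /i/ (a front vowel) → -ihi → *mughuhaziihi*.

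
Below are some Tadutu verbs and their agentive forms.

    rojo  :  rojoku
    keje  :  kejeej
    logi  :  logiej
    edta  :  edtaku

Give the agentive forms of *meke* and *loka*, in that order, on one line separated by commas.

The suffix is conditioned by the last vowel: -ej when the last vowel of the stem is a front vowel (*keje*, *logi*); -ku when the last vowel of the stem is a back vowel (*rojo*, *edta*).
*meke* — last vowel /e/ (a front vowel) → -ej → *mekeej*.
*loka*: last vowel = /a/, a back vowel → -ku → *lokaku*.

mekeej, lokaku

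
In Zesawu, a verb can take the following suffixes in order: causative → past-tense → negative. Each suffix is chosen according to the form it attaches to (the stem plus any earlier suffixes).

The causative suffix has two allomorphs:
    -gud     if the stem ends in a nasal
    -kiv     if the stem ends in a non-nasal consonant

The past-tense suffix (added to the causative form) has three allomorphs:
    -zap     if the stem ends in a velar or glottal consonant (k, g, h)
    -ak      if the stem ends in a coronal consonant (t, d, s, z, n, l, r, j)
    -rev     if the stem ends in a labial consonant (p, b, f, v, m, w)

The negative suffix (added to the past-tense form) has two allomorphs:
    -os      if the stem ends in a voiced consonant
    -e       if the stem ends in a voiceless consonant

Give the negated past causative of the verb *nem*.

The final consonant of *nem* is /m/, which is a nasal, so the causative suffix is -gud, giving *nemgud*.
The final consonant of the causative form *nemgud* is /d/, which is coronal, so the past-tense suffix is -ak, giving *nemgudak*.
The past-tense form *nemgudak* — final consonant /k/ (voiceless) → -e → *nemgudake*.

nemgudake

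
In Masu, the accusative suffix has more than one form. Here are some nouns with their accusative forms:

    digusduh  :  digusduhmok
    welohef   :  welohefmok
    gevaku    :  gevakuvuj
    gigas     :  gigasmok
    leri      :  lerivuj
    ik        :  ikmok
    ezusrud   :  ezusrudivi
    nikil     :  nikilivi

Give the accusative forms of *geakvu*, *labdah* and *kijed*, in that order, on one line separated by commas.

The pattern is voicing of the final sound: -mok when the stem ends in a voiceless consonant (*digusduh*, *welohef*, *gigas*, *ik*); -ivi when the stem ends in a voiced consonant (*ezusrud*, *nikil*); -vuj when the stem ends in a vowel (*gevaku*, *leri*).
*geakvu* — final sound /u/ (a vowel) → -vuj → *geakvuvuj*.
The final sound of *labdah* is /h/, which is a voiceless consonant, so the suffix is -mok, giving *labdahmok*.
Since the final sound of *kijed* is /d/ (a voiced consonant), it takes -ivi, giving *kijedivi*.

geakvuvuj, labdahmok, kijedivi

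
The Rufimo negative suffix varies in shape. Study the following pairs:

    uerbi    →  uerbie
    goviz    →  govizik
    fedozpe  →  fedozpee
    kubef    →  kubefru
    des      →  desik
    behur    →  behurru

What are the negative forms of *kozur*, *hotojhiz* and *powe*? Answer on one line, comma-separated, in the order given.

Looking at the final sound of each stem: -ik when the stem ends in a sibilant (*goviz*, *des*); -ru when the stem ends in a non-sibilant consonant (*kubef*, *behur*); -e when the stem ends in a vowel (*uerbi*, *fedozpe*).
The final sound of *kozur* is /r/, which is a non-sibilant consonant, so the suffix is -ru, giving *kozurru*.
The final sound of *hotojhiz* is /z/, which is a sibilant, so the suffix is -ik, giving *hotojhizik*.
*powe*: final sound = /e/, a vowel → -e → *powee*.

kozurru, hotojhizik, powee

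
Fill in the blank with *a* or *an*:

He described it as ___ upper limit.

an

The indefinite article is chosen by the initial *sound* of the following word, not its spelling.
*upper* begins with the sound /ʌ/ (u pronounced /ʌ/) — a vowel sound.
So the article is *an*: He described it as an upper limit.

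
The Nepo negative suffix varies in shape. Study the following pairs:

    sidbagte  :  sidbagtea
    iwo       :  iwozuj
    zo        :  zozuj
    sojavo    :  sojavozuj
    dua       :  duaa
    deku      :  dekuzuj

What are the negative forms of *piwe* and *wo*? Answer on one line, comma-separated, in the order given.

The pattern is rounding harmony: -zuj when the last vowel of the stem is a rounded vowel (*iwo*, *zo*, *sojavo*, *deku*); -a when the last vowel of the stem is an unrounded vowel (*sidbagte*, *dua*).
*piwe*: last vowel = /e/, an unrounded vowel → -a → *piwea*.
The last vowel of *wo* is /o/, which is a rounded vowel, so the suffix is -zuj, giving *wozuj*.

piwea, wozuj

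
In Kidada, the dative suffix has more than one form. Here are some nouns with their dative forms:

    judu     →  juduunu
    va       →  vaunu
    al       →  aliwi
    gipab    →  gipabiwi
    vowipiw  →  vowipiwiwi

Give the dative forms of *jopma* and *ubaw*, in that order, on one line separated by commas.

The alternation tracks the final sound of the stem — -iwi when the stem ends in a consonant (*al*, *gipab*, *vowipiw*); -unu when the stem ends in a vowel (*judu*, *va*).
The final sound of *jopma* is /a/, which is a vowel, so the suffix is -unu, giving *jopmaunu*.
Since the final sound of *ubaw* is /w/ (a consonant), it takes -iwi, giving *ubawiwi*.

jopmaunu, ubawiwi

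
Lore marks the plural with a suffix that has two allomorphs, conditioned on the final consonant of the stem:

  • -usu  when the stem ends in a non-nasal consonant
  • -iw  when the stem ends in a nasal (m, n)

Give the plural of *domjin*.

Since the final consonant of *domjin* is /n/ (a nasal), it takes -iw, giving *domjiniw*.

domjiniw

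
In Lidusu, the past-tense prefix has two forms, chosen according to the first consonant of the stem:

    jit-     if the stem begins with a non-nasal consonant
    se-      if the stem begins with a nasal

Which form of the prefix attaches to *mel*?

se-

*mel* — first consonant /m/ (a nasal) → se-.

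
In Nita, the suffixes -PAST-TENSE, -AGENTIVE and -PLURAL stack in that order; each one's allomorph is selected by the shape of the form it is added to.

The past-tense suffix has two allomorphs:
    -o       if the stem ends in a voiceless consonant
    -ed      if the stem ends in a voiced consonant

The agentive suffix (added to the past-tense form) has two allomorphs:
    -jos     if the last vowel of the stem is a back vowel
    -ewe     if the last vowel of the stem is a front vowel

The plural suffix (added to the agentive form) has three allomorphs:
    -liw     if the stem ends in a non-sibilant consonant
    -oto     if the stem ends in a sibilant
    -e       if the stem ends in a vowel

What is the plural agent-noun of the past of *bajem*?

Since the final consonant of *bajem* is /m/ (voiced), it takes -ed, giving *bajemed*.
The last vowel of the past-tense form *bajemed* is /e/, which is a front vowel, so the agentive suffix is -ewe, giving *bajemedewe*.
The final sound of the agentive form *bajemedewe* is /e/, which is a vowel, so the plural suffix is -e, giving *bajemedewee*.

bajemedewee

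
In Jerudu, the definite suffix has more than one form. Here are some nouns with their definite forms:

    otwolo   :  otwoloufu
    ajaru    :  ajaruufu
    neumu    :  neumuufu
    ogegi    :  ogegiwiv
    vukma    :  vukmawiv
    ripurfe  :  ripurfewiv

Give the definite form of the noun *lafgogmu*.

The alternation tracks the last vowel of the stem — -ufu when the last vowel of the stem is a rounded vowel (*otwolo*, *ajaru*, *neumu*); -wiv when the last vowel of the stem is an unrounded vowel (*ogegi*, *vukma*, *ripurfe*).
*lafgogmu*: last vowel = /u/, a rounded vowel → -ufu → *lafgogmuufu*.

lafgogmuufu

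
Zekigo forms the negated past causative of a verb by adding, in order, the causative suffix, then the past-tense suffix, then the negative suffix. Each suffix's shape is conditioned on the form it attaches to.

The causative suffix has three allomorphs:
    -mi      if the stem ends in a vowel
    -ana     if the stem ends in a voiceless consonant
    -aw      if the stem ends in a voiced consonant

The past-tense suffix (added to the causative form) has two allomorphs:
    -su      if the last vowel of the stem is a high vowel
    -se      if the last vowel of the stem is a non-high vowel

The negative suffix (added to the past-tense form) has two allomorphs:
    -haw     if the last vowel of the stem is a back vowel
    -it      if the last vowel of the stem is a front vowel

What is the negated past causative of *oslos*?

The final sound of *oslos* is /s/, which is a voiceless consonant, so the causative suffix is -ana, giving *oslosana*.
The last vowel of the causative form *oslosana* is /a/, which is a non-high vowel, so the past-tense suffix is -se, giving *oslosanase*.
The last vowel of the past-tense form *oslosanase* is /e/, which is a front vowel, so the negative suffix is -it, giving *oslosanaseit*.

oslosanaseit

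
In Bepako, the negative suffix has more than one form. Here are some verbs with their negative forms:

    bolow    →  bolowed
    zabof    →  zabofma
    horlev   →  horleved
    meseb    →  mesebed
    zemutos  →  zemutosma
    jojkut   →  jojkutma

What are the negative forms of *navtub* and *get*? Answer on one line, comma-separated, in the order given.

The pattern is voicing of the final consonant: -ma when the stem ends in a voiceless consonant (*zabof*, *zemutos*, *jojkut*); -ed when the stem ends in a voiced consonant (*bolow*, *horlev*, *meseb*).
*navtub*: final consonant = /b/, voiced → -ed → *navtubed*.
The final consonant of *get* is /t/, which is voiceless, so the suffix is -ma, giving *getma*.

navtubed, getma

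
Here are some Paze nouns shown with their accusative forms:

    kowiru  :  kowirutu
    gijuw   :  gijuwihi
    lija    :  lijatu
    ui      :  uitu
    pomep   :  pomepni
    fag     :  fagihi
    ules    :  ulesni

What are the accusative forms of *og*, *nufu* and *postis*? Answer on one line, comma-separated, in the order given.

ogihi, nufutu, postisni

The alternation tracks the final sound of the stem — -ni when the stem ends in a voiceless consonant (*pomep*, *ules*); -ihi when the stem ends in a voiced consonant (*gijuw*, *fag*); -tu when the stem ends in a vowel (*kowiru*, *lija*, *ui*).
Since the final sound of *og* is /g/ (a voiced consonant), it takes -ihi, giving *ogihi*.
*nufu*: final sound = /u/, a vowel → -tu → *nufutu*.
*postis*: final sound = /s/, a voiceless consonant → -ni → *postisni*.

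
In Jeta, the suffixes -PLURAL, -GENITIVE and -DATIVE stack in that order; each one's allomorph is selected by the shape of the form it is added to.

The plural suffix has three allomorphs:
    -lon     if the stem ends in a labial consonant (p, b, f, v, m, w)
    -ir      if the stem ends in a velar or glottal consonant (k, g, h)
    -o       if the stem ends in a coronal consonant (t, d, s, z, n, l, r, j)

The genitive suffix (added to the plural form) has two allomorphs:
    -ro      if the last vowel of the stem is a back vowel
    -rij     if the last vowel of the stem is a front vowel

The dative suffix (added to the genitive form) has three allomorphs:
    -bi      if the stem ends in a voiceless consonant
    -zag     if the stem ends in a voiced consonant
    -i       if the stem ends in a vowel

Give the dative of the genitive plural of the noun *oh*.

ohirrijzag

Since the final consonant of *oh* is /h/ (velar/glottal), it takes -ir, giving *ohir*.
Since the last vowel of the plural form *ohir* is /i/ (a front vowel), it takes -rij, giving *ohirrij*.
Since the final sound of the genitive form *ohirrij* is /j/ (a voiced consonant), it takes -zag, giving *ohirrijzag*.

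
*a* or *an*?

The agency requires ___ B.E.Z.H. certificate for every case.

a

The indefinite article is chosen by the initial *sound* of the following word, not its spelling.
The initialism *B.E.Z.H.* is read letter by letter; the first letter, B, is pronounced /biː/, which begins with a consonant sound.
So the article is *a*: The agency requires a B.E.Z.H. certificate for every case.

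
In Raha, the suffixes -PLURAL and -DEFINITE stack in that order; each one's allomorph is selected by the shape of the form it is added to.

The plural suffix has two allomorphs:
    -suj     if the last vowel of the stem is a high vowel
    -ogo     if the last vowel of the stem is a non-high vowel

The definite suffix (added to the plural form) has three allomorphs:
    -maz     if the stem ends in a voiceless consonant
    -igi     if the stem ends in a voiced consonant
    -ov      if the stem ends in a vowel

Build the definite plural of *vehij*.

*vehij* — last vowel /i/ (a high vowel) → -suj → *vehijsuj*.
The plural form *vehijsuj* — final sound /j/ (a voiced consonant) → -igi → *vehijsujigi*.

vehijsujigi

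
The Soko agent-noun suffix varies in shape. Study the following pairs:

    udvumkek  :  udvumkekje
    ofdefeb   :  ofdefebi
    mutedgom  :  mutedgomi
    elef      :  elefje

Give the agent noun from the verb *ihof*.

The pattern is voicing of the final consonant: -je when the stem ends in a voiceless consonant (*udvumkek*, *elef*); -i when the stem ends in a voiced consonant (*ofdefeb*, *mutedgom*).
The final consonant of *ihof* is /f/, which is voiceless, so the suffix is -je, giving *ihofje*.

ihofje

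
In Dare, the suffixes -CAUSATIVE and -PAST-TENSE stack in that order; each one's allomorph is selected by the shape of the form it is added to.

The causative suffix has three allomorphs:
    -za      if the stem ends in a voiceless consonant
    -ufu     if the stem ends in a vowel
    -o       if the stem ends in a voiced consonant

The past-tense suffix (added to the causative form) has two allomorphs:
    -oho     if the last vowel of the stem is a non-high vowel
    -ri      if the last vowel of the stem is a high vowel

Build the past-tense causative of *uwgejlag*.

uwgejlagooho

Since the final sound of *uwgejlag* is /g/ (a voiced consonant), it takes -o, giving *uwgejlago*.
Since the last vowel of the causative form *uwgejlago* is /o/ (a non-high vowel), it takes -oho, giving *uwgejlagooho*.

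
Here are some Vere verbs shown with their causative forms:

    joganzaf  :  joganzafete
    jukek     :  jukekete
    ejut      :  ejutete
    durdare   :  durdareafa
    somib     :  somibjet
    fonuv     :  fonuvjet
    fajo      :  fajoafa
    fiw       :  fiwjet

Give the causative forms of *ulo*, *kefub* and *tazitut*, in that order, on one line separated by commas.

uloafa, kefubjet, tazitutete

The suffix is conditioned by the final sound: -ete when the stem ends in a voiceless consonant (*joganzaf*, *jukek*, *ejut*); -jet when the stem ends in a voiced consonant (*somib*, *fonuv*, *fiw*); -afa when the stem ends in a vowel (*durdare*, *fajo*).
*ulo*: final sound = /o/, a vowel → -afa → *uloafa*.
The final sound of *kefub* is /b/, which is a voiced consonant, so the suffix is -jet, giving *kefubjet*.
*tazitut*: final sound = /t/, a voiceless consonant → -ete → *tazitutete*.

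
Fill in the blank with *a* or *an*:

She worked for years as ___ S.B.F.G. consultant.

an

The indefinite article is chosen by the initial *sound* of the following word, not its spelling.
The initialism *S.B.F.G.* is read letter by letter; the first letter, S, is pronounced /ɛs/, which begins with a vowel sound.
So the article is *an*: She worked for years as an S.B.F.G. consultant.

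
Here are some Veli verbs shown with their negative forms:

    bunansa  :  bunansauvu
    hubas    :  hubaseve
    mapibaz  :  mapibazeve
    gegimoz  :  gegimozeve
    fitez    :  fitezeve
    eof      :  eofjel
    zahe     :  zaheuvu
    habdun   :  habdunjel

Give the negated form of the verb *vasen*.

The pattern is sibilance of the final sound: -eve when the stem ends in a sibilant (*hubas*, *mapibaz*, *gegimoz*, *fitez*); -jel when the stem ends in a non-sibilant consonant (*eof*, *habdun*); -uvu when the stem ends in a vowel (*bunansa*, *zahe*).
*vasen*: final sound = /n/, a non-sibilant consonant → -jel → *vasenjel*.

vasenjel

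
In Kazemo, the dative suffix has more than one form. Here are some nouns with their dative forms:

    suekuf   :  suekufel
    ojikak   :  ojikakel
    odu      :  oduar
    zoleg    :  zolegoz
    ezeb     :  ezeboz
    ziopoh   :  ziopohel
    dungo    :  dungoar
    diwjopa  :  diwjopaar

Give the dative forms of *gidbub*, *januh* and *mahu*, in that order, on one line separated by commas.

gidbuboz, januhel, mahuar

Looking at the final sound of each stem: -el when the stem ends in a voiceless consonant (*suekuf*, *ojikak*, *ziopoh*); -oz when the stem ends in a voiced consonant (*zoleg*, *ezeb*); -ar when the stem ends in a vowel (*odu*, *dungo*, *diwjopa*).
Since the final sound of *gidbub* is /b/ (a voiced consonant), it takes -oz, giving *gidbuboz*.
The final sound of *januh* is /h/, which is a voiceless consonant, so the suffix is -el, giving *januhel*.
The final sound of *mahu* is /u/, which is a vowel, so the suffix is -ar, giving *mahuar*.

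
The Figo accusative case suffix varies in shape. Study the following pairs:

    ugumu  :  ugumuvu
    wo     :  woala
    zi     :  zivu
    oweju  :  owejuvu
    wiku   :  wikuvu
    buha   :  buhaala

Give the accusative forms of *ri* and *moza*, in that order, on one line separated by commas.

rivu, mozaala

Looking at the last vowel of each stem: -vu when the last vowel of the stem is a high vowel (*ugumu*, *zi*, *oweju*, *wiku*); -ala when the last vowel of the stem is a non-high vowel (*wo*, *buha*).
Since the last vowel of *ri* is /i/ (a high vowel), it takes -vu, giving *rivu*.
Since the last vowel of *moza* is /a/ (a non-high vowel), it takes -ala, giving *mozaala*.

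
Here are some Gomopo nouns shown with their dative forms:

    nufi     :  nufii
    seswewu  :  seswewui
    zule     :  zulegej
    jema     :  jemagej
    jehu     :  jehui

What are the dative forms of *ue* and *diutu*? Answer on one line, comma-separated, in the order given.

uegej, diutui

The suffix is conditioned by the last vowel: -i when the last vowel of the stem is a high vowel (*nufi*, *seswewu*, *jehu*); -gej when the last vowel of the stem is a non-high vowel (*zule*, *jema*).
Since the last vowel of *ue* is /e/ (a non-high vowel), it takes -gej, giving *uegej*.
*diutu*: last vowel = /u/, a high vowel → -i → *diutui*.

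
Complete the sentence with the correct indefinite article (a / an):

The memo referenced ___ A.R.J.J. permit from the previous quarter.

an

The indefinite article is chosen by the initial *sound* of the following word, not its spelling.
The initialism *A.R.J.J.* is read letter by letter; the first letter, A, is pronounced /eɪ/, which begins with a vowel sound.
So the article is *an*: The memo referenced an A.R.J.J. permit from the previous quarter.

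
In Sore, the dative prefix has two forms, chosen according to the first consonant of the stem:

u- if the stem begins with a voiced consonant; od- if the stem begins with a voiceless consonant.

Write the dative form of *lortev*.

ulortev

*lortev*: first consonant = /l/, voiced → u- → *ulortev*.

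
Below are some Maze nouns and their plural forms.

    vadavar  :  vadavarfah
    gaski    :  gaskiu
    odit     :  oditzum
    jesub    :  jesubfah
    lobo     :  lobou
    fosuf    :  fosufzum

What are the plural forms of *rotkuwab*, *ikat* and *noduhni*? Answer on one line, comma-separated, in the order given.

The pattern is voicing of the final sound: -zum when the stem ends in a voiceless consonant (*odit*, *fosuf*); -fah when the stem ends in a voiced consonant (*vadavar*, *jesub*); -u when the stem ends in a vowel (*gaski*, *lobo*).
Since the final sound of *rotkuwab* is /b/ (a voiced consonant), it takes -fah, giving *rotkuwabfah*.
*ikat*: final sound = /t/, a voiceless consonant → -zum → *ikatzum*.
The final sound of *noduhni* is /i/, which is a vowel, so the suffix is -u, giving *noduhniu*.

rotkuwabfah, ikatzum, noduhniu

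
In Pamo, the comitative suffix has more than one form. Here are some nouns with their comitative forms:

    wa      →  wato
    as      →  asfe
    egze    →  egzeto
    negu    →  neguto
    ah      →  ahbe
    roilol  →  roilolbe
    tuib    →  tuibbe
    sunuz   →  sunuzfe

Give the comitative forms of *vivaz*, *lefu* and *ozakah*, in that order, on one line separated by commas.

The suffix is conditioned by the final sound: -fe when the stem ends in a sibilant (*as*, *sunuz*); -be when the stem ends in a non-sibilant consonant (*ah*, *roilol*, *tuib*); -to when the stem ends in a vowel (*wa*, *egze*, *negu*).
Since the final sound of *vivaz* is /z/ (a sibilant), it takes -fe, giving *vivazfe*.
The final sound of *lefu* is /u/, which is a vowel, so the suffix is -to, giving *lefuto*.
Since the final sound of *ozakah* is /h/ (a non-sibilant consonant), it takes -be, giving *ozakahbe*.

vivazfe, lefuto, ozakahbe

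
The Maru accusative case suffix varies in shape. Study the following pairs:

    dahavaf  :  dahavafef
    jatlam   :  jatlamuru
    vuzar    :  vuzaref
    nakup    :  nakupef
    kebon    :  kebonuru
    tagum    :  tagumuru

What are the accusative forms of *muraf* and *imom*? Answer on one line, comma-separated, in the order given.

murafef, imomuru

Looking at the final consonant of each stem: -uru when the stem ends in a nasal (*jatlam*, *kebon*, *tagum*); -ef when the stem ends in a non-nasal consonant (*dahavaf*, *vuzar*, *nakup*).
*muraf* — final consonant /f/ (non-nasal) → -ef → *murafef*.
*imom*: final consonant = /m/, a nasal → -uru → *imomuru*.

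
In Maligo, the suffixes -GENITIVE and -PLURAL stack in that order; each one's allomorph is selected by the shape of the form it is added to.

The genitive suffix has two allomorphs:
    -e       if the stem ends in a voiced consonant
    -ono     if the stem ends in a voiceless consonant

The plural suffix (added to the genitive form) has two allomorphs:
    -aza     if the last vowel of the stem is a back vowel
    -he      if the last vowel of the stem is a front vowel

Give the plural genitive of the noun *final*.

The final consonant of *final* is /l/, which is voiced, so the genitive suffix is -e, giving *finale*.
The genitive form *finale*: last vowel = /e/, a front vowel → -he → *finalehe*.

finalehe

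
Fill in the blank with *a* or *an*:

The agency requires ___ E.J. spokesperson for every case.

The indefinite article is chosen by the initial *sound* of the following word, not its spelling.
The initialism *E.J.* is read letter by letter; the first letter, E, is pronounced /iː/, which begins with a vowel sound.
So the article is *an*: The agency requires an E.J. spokesperson for every case.

an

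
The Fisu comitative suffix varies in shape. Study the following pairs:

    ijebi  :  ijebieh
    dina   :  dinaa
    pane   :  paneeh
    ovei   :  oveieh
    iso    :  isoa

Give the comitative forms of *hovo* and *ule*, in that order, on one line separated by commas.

Looking at the last vowel of each stem: -eh when the last vowel of the stem is a front vowel (*ijebi*, *pane*, *ovei*); -a when the last vowel of the stem is a back vowel (*dina*, *iso*).
Since the last vowel of *hovo* is /o/ (a back vowel), it takes -a, giving *hovoa*.
*ule*: last vowel = /e/, a front vowel → -eh → *uleeh*.

hovoa, uleeh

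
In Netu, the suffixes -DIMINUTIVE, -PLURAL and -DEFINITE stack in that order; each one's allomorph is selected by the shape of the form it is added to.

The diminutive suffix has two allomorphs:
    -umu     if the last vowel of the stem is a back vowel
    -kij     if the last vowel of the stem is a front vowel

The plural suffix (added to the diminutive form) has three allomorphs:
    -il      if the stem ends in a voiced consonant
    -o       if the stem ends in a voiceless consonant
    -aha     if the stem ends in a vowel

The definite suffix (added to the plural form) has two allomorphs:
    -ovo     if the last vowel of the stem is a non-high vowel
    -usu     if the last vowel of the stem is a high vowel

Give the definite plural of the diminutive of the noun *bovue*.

The last vowel of *bovue* is /e/, which is a front vowel, so the diminutive suffix is -kij, giving *bovuekij*.
The diminutive form *bovuekij*: final sound = /j/, a voiced consonant → -il → *bovuekijil*.
The plural form *bovuekijil* — last vowel /i/ (a high vowel) → -usu → *bovuekijilusu*.

bovuekijilusu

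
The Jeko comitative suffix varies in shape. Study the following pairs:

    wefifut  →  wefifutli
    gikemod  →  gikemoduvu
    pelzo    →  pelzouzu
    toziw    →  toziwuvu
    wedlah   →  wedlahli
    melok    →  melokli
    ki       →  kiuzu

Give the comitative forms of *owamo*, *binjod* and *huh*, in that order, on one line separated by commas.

owamouzu, binjoduvu, huhli

The suffix is conditioned by the final sound: -li when the stem ends in a voiceless consonant (*wefifut*, *wedlah*, *melok*); -uvu when the stem ends in a voiced consonant (*gikemod*, *toziw*); -uzu when the stem ends in a vowel (*pelzo*, *ki*).
The final sound of *owamo* is /o/, which is a vowel, so the suffix is -uzu, giving *owamouzu*.
*binjod*: final sound = /d/, a voiced consonant → -uvu → *binjoduvu*.
The final sound of *huh* is /h/, which is a voiceless consonant, so the suffix is -li, giving *huhli*.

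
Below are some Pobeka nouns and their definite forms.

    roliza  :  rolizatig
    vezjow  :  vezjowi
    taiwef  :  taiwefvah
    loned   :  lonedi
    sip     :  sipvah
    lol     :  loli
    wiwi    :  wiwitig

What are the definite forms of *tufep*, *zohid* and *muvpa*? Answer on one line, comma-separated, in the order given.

tufepvah, zohidi, muvpatig

The suffix is conditioned by the final sound: -vah when the stem ends in a voiceless consonant (*taiwef*, *sip*); -i when the stem ends in a voiced consonant (*vezjow*, *loned*, *lol*); -tig when the stem ends in a vowel (*roliza*, *wiwi*).
Since the final sound of *tufep* is /p/ (a voiceless consonant), it takes -vah, giving *tufepvah*.
Since the final sound of *zohid* is /d/ (a voiced consonant), it takes -i, giving *zohidi*.
Since the final sound of *muvpa* is /a/ (a vowel), it takes -tig, giving *muvpatig*.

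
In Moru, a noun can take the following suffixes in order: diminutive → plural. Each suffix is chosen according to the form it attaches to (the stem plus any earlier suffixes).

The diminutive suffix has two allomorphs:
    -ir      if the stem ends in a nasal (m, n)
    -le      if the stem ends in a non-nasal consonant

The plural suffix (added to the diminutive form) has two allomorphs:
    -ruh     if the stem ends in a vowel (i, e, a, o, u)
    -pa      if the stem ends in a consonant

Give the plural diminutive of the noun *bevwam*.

bevwamirpa

The final consonant of *bevwam* is /m/, which is a nasal, so the diminutive suffix is -ir, giving *bevwamir*.
The diminutive form *bevwamir* — final sound /r/ (a consonant) → -pa → *bevwamirpa*.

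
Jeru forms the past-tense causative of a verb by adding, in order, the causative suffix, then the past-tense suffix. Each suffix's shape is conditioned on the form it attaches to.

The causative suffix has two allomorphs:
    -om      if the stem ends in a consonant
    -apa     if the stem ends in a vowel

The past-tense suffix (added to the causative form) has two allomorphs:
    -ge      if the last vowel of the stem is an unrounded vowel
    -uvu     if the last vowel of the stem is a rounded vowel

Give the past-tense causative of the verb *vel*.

velomuvu

*vel*: final sound = /l/, a consonant → -om → *velom*.
The causative form *velom* — last vowel /o/ (a rounded vowel) → -uvu → *velomuvu*.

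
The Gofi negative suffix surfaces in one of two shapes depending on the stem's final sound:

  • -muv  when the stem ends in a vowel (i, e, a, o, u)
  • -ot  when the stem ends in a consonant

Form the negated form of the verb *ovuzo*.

*ovuzo* — final sound /o/ (a vowel) → -muv → *ovuzomuv*.

ovuzomuv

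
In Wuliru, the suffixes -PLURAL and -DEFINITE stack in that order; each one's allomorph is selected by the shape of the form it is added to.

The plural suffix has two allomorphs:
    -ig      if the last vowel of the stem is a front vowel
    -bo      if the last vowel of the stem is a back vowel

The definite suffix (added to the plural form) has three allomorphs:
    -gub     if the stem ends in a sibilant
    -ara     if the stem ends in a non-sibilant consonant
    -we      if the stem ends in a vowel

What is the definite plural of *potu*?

The last vowel of *potu* is /u/, which is a back vowel, so the plural suffix is -bo, giving *potubo*.
Since the final sound of the plural form *potubo* is /o/ (a vowel), it takes -we, giving *potubowe*.

potubowe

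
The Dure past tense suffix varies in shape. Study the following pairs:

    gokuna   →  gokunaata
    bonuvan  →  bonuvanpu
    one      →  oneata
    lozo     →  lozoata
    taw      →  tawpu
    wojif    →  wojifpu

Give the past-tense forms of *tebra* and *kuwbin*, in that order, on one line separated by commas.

tebraata, kuwbinpu

The pattern is consonant vs. vowel: -pu when the stem ends in a consonant (*bonuvan*, *taw*, *wojif*); -ata when the stem ends in a vowel (*gokuna*, *one*, *lozo*).
The final sound of *tebra* is /a/, which is a vowel, so the suffix is -ata, giving *tebraata*.
*kuwbin* — final sound /n/ (a consonant) → -pu → *kuwbinpu*.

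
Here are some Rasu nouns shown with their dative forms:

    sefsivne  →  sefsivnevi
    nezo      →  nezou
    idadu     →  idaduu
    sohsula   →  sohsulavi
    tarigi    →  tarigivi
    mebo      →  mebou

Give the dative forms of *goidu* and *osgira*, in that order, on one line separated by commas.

Looking at the last vowel of each stem: -u when the last vowel of the stem is a rounded vowel (*nezo*, *idadu*, *mebo*); -vi when the last vowel of the stem is an unrounded vowel (*sefsivne*, *sohsula*, *tarigi*).
*goidu*: last vowel = /u/, a rounded vowel → -u → *goiduu*.
*osgira* — last vowel /a/ (an unrounded vowel) → -vi → *osgiravi*.

goiduu, osgiravi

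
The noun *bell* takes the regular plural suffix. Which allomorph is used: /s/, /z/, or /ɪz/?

/z/

The stem *bell* ends in a voiced non-sibilant sound.
The plural suffix surfaces as /ɪz/ after sibilants, /s/ after other voiceless consonants, and /z/ after other voiced sounds.
So the plural -s on *bell* is pronounced /z/.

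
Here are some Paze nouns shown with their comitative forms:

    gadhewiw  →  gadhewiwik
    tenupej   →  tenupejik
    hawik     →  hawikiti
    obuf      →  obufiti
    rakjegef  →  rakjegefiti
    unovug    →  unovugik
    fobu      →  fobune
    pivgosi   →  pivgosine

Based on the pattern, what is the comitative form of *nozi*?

nozine

The pattern is voicing of the final sound: -iti when the stem ends in a voiceless consonant (*hawik*, *obuf*, *rakjegef*); -ik when the stem ends in a voiced consonant (*gadhewiw*, *tenupej*, *unovug*); -ne when the stem ends in a vowel (*fobu*, *pivgosi*).
*nozi*: final sound = /i/, a vowel → -ne → *nozine*.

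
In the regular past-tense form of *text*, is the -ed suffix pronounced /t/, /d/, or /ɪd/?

/ɪd/

The stem *text* ends in /t/ or /d/.
The -ed suffix is realized as /ɪd/ after /t, d/; as /t/ after other voiceless consonants; and as /d/ after other voiced sounds.
So -ed on *text* is pronounced /ɪd/.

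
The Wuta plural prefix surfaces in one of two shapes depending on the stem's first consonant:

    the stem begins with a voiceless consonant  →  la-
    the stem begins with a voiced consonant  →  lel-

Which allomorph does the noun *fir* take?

*fir*: first consonant = /f/, voiceless → la-.

la-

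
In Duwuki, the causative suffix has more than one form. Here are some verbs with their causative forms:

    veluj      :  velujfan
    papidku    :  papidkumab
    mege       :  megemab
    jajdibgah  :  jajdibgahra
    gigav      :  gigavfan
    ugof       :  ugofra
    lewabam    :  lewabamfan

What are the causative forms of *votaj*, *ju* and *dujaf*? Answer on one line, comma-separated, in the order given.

votajfan, jumab, dujafra

The alternation tracks the final sound of the stem — -ra when the stem ends in a voiceless consonant (*jajdibgah*, *ugof*); -fan when the stem ends in a voiced consonant (*veluj*, *gigav*, *lewabam*); -mab when the stem ends in a vowel (*papidku*, *mege*).
*votaj*: final sound = /j/, a voiced consonant → -fan → *votajfan*.
*ju*: final sound = /u/, a vowel → -mab → *jumab*.
*dujaf*: final sound = /f/, a voiceless consonant → -ra → *dujafra*.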